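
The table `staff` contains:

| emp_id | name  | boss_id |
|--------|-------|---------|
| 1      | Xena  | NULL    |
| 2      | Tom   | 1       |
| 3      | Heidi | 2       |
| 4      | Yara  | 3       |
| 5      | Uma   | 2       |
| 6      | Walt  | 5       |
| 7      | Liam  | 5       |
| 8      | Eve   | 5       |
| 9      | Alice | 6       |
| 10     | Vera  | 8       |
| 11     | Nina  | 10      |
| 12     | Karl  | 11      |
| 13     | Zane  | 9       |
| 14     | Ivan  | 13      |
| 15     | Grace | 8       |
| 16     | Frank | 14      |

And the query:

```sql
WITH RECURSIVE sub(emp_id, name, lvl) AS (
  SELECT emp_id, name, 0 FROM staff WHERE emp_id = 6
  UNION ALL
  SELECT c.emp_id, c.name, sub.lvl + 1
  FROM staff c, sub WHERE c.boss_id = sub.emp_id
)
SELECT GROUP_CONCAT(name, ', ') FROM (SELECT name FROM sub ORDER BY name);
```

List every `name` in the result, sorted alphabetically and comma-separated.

Alice, Frank, Ivan, Walt, Zane

Base: emp_id=6 (Walt) at lvl 0.
Iteration 1: rows with boss_id in {6} -> Alice (id 9, lvl 1).
Iteration 2: rows with boss_id in {9} -> Zane (id 13, lvl 2).
Iteration 3: rows with boss_id in {13} -> Ivan (id 14, lvl 3).
Iteration 4: rows with boss_id in {14} -> Frank (id 16, lvl 4).
Iteration 5: no rows with boss_id in {16}; recursion stops.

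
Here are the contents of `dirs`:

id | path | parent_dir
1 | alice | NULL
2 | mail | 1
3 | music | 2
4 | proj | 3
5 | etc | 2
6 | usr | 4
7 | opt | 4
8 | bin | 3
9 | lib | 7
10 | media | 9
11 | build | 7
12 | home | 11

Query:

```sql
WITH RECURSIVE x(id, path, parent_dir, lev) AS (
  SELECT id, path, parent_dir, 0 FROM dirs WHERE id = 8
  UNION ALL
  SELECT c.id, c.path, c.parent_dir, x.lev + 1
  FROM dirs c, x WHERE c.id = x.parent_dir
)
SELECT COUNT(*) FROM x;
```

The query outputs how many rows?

4

Base: id=8 (bin), parent_dir=3, lev 0.
Iteration 1: join on id=3 -> music (id 3, parent_dir=2, lev 1).
Iteration 2: join on id=2 -> mail (id 2, parent_dir=1, lev 2).
Iteration 3: join on id=1 -> alice (id 1, parent_dir=NULL, lev 3).
Iteration 4: parent_dir is NULL; no match; recursion stops.
Total rows emitted: 4.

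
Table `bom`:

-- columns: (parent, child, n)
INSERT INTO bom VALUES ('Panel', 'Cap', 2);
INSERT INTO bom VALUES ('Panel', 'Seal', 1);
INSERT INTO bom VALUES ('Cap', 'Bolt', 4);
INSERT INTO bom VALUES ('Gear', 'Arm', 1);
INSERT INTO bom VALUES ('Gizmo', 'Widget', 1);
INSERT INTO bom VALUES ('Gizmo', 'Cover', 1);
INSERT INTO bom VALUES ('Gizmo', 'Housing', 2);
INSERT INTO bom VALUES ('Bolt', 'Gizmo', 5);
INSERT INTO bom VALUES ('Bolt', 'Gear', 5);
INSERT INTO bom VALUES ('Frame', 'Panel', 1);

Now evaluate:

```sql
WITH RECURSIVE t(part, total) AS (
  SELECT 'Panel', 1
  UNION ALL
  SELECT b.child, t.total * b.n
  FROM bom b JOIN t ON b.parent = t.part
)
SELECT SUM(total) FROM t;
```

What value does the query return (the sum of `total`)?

Base: (Panel, total=1).
Iteration 1: components of {Panel} -> Cap = 1*2 = 2, Seal = 1*1 = 1.
Iteration 2: components of {Cap,Seal} -> Bolt = 2*4 = 8.
Iteration 3: components of {Bolt} -> Gear = 8*5 = 40, Gizmo = 8*5 = 40.
Iteration 4: components of {Gear,Gizmo} -> Arm = 40*1 = 40, Cover = 40*1 = 40, Housing = 40*2 = 80, Widget = 40*1 = 40.
Iteration 5: no further components; recursion stops.
SUM(total) = 1 + 2 + 1 + 8 + 40 + 40 + 40 + 80 + 40 + 40 = 292.

292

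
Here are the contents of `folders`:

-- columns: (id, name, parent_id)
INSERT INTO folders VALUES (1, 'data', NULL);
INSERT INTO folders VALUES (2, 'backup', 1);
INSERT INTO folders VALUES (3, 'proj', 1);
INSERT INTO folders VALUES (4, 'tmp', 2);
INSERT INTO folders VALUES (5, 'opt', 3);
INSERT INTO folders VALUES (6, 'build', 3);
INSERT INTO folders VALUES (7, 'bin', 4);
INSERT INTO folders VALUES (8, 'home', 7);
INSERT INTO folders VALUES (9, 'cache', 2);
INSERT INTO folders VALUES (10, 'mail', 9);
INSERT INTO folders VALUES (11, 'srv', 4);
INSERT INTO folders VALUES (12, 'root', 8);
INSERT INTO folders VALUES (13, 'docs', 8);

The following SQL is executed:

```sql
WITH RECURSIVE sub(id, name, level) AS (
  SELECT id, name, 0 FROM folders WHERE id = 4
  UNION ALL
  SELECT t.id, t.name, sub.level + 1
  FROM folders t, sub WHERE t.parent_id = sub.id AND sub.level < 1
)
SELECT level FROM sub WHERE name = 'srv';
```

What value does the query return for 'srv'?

Base: id=4 (tmp) at level 0.
Iteration 1: rows with parent_id in {4} -> bin (id 7, level 1), srv (id 11, level 1).
Iteration 2: level < 1 fails for all current rows; recursion stops.

1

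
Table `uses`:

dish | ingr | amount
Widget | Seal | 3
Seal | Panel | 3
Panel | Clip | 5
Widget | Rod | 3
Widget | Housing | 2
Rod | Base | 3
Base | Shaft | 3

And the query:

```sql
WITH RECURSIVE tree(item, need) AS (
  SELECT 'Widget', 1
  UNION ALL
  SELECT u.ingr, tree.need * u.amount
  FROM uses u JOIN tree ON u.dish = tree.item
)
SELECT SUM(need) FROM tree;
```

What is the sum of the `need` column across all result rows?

Base: (Widget, need=1).
Iteration 1: components of {Widget} -> Housing = 1*2 = 2, Rod = 1*3 = 3, Seal = 1*3 = 3.
Iteration 2: components of {Housing,Rod,Seal} -> Base = 3*3 = 9, Panel = 3*3 = 9.
Iteration 3: components of {Base,Panel} -> Clip = 9*5 = 45, Shaft = 9*3 = 27.
Iteration 4: no further components; recursion stops.
SUM(need) = 1 + 3 + 3 + 2 + 9 + 9 + 45 + 27 = 99.

99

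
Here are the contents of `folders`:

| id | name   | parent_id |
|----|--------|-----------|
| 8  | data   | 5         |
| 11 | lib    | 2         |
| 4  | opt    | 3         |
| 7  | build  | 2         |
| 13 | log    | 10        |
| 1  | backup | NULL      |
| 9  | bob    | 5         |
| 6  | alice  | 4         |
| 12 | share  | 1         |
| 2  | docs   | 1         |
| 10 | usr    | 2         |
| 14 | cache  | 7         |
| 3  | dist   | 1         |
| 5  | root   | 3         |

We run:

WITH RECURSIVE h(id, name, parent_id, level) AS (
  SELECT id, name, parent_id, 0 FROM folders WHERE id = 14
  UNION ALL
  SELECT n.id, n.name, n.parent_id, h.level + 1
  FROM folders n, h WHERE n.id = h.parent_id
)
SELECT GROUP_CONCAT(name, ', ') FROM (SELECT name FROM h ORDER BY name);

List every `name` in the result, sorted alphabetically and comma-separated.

Base: id=14 (cache), parent_id=7, level 0.
Iteration 1: join on id=7 -> build (id 7, parent_id=2, level 1).
Iteration 2: join on id=2 -> docs (id 2, parent_id=1, level 2).
Iteration 3: join on id=1 -> backup (id 1, parent_id=NULL, level 3).
Iteration 4: parent_id is NULL; no match; recursion stops.

backup, build, cache, docs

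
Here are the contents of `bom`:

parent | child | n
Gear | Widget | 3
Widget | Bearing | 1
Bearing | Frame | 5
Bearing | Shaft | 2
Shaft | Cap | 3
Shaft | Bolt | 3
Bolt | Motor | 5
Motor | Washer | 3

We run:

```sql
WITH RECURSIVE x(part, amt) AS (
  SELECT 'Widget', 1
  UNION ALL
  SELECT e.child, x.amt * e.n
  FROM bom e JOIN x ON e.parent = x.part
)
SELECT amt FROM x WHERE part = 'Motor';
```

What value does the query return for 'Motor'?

30

Base: (Widget, amt=1).
Iteration 1: components of {Widget} -> Bearing = 1*1 = 1.
Iteration 2: components of {Bearing} -> Frame = 1*5 = 5, Shaft = 1*2 = 2.
Iteration 3: components of {Frame,Shaft} -> Bolt = 2*3 = 6, Cap = 2*3 = 6.
Iteration 4: components of {Bolt,Cap} -> Motor = 6*5 = 30.
Iteration 5: components of {Motor} -> Washer = 30*3 = 90.
Iteration 6: no further components; recursion stops.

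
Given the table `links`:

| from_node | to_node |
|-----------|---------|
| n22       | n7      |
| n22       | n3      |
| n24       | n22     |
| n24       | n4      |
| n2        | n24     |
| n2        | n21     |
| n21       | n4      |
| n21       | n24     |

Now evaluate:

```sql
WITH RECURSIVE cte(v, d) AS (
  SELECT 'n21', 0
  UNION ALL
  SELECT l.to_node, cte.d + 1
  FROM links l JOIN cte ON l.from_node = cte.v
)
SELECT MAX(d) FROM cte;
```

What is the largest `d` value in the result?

Base: (n21, d=0).
Iteration 1: edges from {n21} -> (n24, d=1), (n4, d=1).
Iteration 2: edges from {n24,n4} -> (n22, d=2), (n4, d=2).
Iteration 3: edges from {n22,n4} -> (n3, d=3), (n7, d=3).
Iteration 4: no outgoing edges from {n3,n7}; recursion stops.
d values: 0, 1, 1, 2, 2, 3, 3; the maximum is 3.

3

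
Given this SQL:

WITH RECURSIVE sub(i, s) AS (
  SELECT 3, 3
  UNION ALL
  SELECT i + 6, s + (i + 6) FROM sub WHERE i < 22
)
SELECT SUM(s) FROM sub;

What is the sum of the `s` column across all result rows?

Base: i=3, s=3.
Iteration 1: 3 < 22 holds -> i = 3 + 6 = 9, s = 3 + 9 = 12.
Iteration 2: 9 < 22 holds -> i = 9 + 6 = 15, s = 12 + 15 = 27.
Iteration 3: 15 < 22 holds -> i = 15 + 6 = 21, s = 27 + 21 = 48.
Iteration 4: 21 < 22 holds -> i = 21 + 6 = 27, s = 48 + 27 = 75.
Iteration 5: 27 < 22 fails; recursion stops.
SUM(s) = 3 + 12 + 27 + 48 + 75 = 165.

165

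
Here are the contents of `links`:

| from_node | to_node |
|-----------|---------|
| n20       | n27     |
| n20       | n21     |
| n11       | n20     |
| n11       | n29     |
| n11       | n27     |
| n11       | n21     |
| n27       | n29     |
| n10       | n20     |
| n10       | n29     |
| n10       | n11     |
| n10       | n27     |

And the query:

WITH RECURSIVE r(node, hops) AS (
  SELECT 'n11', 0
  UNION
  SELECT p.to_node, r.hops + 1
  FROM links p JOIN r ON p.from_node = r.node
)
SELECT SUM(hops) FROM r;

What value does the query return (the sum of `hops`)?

Base: (n11, hops=0).
Iteration 1: edges from {n11} -> (n20, hops=1), (n21, hops=1), (n27, hops=1), (n29, hops=1).
Iteration 2: edges from {n20,n21,n27,n29} -> (n21, hops=2), (n27, hops=2), (n29, hops=2).
Iteration 3: edges from {n21,n27,n29} -> (n29, hops=3).
Iteration 4: no outgoing edges from {n29}; recursion stops.
SUM(hops) = 0 + 1 + 1 + 1 + 1 + 2 + 2 + 2 + 3 = 13.

13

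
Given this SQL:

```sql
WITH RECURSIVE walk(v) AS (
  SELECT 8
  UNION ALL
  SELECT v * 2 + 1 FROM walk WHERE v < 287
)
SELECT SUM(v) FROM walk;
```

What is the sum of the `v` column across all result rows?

Base: v=8.
Iteration 1: 8 < 287 holds -> v = 8 * 2 + 1 = 17.
Iteration 2: 17 < 287 holds -> v = 17 * 2 + 1 = 35.
Iteration 3: 35 < 287 holds -> v = 35 * 2 + 1 = 71.
Iteration 4: 71 < 287 holds -> v = 71 * 2 + 1 = 143.
Iteration 5: 143 < 287 holds -> v = 143 * 2 + 1 = 287.
Iteration 6: 287 < 287 fails; recursion stops.
SUM(v) = 8 + 17 + 35 + 71 + 143 + 287 = 561.

561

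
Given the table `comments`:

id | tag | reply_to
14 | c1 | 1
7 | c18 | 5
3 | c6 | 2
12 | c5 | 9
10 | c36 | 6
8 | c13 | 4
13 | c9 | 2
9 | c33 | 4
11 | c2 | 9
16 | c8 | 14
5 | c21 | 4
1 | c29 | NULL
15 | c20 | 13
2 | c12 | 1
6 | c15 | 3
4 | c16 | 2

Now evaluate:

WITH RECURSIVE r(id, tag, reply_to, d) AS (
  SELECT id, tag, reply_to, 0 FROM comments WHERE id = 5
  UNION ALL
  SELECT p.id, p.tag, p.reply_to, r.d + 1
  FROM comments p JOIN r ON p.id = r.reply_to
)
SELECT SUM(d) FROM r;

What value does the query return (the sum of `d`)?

Base: id=5 (c21), reply_to=4, d 0.
Iteration 1: join on id=4 -> c16 (id 4, reply_to=2, d 1).
Iteration 2: join on id=2 -> c12 (id 2, reply_to=1, d 2).
Iteration 3: join on id=1 -> c29 (id 1, reply_to=NULL, d 3).
Iteration 4: reply_to is NULL; no match; recursion stops.
SUM(d) = 0 + 1 + 2 + 3 = 6.

6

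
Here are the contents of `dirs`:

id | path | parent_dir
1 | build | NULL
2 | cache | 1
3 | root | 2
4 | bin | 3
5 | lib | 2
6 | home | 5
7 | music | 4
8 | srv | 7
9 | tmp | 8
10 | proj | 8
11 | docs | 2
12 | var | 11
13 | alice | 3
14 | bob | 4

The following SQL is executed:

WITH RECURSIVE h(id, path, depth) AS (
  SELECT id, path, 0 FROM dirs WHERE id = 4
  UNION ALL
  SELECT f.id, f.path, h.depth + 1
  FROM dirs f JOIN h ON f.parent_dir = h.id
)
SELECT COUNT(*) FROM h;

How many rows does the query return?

6

Base: id=4 (bin) at depth 0.
Iteration 1: rows with parent_dir in {4} -> music (id 7, depth 1), bob (id 14, depth 1).
Iteration 2: rows with parent_dir in {7,14} -> srv (id 8, depth 2).
Iteration 3: rows with parent_dir in {8} -> tmp (id 9, depth 3), proj (id 10, depth 3).
Iteration 4: no rows with parent_dir in {9,10}; recursion stops.
Total rows emitted: 6.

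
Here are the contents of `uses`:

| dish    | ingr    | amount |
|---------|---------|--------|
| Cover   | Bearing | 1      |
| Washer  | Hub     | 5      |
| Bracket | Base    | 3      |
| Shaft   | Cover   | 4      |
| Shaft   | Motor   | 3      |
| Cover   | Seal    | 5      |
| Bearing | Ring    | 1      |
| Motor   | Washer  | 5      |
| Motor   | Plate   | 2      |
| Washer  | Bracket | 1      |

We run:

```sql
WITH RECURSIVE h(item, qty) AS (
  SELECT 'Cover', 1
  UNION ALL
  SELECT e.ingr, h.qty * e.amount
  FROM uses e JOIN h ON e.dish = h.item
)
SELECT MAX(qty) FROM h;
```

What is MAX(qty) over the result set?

5

Base: (Cover, qty=1).
Iteration 1: components of {Cover} -> Bearing = 1*1 = 1, Seal = 1*5 = 5.
Iteration 2: components of {Bearing,Seal} -> Ring = 1*1 = 1.
Iteration 3: no further components; recursion stops.
qty values: 1, 1, 5, 1; the maximum is 5.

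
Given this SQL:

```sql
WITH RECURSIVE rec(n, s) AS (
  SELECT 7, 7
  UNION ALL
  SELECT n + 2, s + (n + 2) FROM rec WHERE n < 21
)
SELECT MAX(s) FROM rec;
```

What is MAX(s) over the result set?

Base: n=7, s=7.
Iteration 1: 7 < 21 holds -> n = 7 + 2 = 9, s = 7 + 9 = 16.
Iteration 2: 9 < 21 holds -> n = 9 + 2 = 11, s = 16 + 11 = 27.
Iteration 3: 11 < 21 holds -> n = 11 + 2 = 13, s = 27 + 13 = 40.
Iteration 4: 13 < 21 holds -> n = 13 + 2 = 15, s = 40 + 15 = 55.
Iteration 5: 15 < 21 holds -> n = 15 + 2 = 17, s = 55 + 17 = 72.
Iteration 6: 17 < 21 holds -> n = 17 + 2 = 19, s = 72 + 19 = 91.
Iteration 7: 19 < 21 holds -> n = 19 + 2 = 21, s = 91 + 21 = 112.
Iteration 8: 21 < 21 fails; recursion stops.
s values: 7, 16, 27, 40, 55, 72, 91, 112; the maximum is 112.

112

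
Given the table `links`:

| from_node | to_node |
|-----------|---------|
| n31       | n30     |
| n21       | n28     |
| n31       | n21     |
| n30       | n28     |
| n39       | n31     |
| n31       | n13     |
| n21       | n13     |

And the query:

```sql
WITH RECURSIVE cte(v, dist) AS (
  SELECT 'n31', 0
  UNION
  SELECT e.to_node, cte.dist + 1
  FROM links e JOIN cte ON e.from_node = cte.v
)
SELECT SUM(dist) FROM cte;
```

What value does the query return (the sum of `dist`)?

7

Base: (n31, dist=0).
Iteration 1: edges from {n31} -> (n13, dist=1), (n21, dist=1), (n30, dist=1).
Iteration 2: edges from {n13,n21,n30} -> (n13, dist=2), (n28, dist=2). [UNION drops 1 duplicate row(s)]
Iteration 3: no outgoing edges from {n13,n28}; recursion stops.
SUM(dist) = 0 + 1 + 1 + 1 + 2 + 2 = 7.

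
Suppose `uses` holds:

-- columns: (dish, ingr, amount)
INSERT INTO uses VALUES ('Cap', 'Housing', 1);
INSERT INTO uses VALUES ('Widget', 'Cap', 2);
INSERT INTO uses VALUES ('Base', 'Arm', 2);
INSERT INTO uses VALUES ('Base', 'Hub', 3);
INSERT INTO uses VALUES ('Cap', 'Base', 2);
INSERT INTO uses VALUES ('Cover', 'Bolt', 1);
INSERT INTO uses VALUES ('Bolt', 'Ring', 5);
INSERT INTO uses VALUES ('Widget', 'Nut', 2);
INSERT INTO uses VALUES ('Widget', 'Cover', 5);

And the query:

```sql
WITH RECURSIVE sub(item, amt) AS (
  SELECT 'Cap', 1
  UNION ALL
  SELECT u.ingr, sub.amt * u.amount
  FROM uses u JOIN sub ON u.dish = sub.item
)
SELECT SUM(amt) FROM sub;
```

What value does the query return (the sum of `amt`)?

14

Base: (Cap, amt=1).
Iteration 1: components of {Cap} -> Base = 1*2 = 2, Housing = 1*1 = 1.
Iteration 2: components of {Base,Housing} -> Arm = 2*2 = 4, Hub = 2*3 = 6.
Iteration 3: no further components; recursion stops.
SUM(amt) = 1 + 2 + 1 + 4 + 6 = 14.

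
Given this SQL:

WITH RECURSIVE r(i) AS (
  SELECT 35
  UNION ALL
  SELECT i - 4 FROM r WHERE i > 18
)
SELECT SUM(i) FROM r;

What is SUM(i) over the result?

Base: i=35.
Iteration 1: 35 > 18 holds -> i = 35 - 4 = 31.
Iteration 2: 31 > 18 holds -> i = 31 - 4 = 27.
Iteration 3: 27 > 18 holds -> i = 27 - 4 = 23.
Iteration 4: 23 > 18 holds -> i = 23 - 4 = 19.
Iteration 5: 19 > 18 holds -> i = 19 - 4 = 15.
Iteration 6: 15 > 18 fails; recursion stops.
SUM(i) = 35 + 31 + 27 + 23 + 19 + 15 = 150.

150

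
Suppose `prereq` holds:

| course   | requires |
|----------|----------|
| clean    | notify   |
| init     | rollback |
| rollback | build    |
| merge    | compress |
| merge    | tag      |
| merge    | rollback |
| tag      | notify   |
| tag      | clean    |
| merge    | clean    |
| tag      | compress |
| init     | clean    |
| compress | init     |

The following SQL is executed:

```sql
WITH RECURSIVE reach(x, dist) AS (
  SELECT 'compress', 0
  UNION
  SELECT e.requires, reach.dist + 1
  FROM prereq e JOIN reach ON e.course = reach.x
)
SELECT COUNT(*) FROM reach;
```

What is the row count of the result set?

6

Base: (compress, dist=0).
Iteration 1: edges from {compress} -> (init, dist=1).
Iteration 2: edges from {init} -> (clean, dist=2), (rollback, dist=2).
Iteration 3: edges from {clean,rollback} -> (build, dist=3), (notify, dist=3).
Iteration 4: no outgoing edges from {build,notify}; recursion stops.
Total rows emitted: 6.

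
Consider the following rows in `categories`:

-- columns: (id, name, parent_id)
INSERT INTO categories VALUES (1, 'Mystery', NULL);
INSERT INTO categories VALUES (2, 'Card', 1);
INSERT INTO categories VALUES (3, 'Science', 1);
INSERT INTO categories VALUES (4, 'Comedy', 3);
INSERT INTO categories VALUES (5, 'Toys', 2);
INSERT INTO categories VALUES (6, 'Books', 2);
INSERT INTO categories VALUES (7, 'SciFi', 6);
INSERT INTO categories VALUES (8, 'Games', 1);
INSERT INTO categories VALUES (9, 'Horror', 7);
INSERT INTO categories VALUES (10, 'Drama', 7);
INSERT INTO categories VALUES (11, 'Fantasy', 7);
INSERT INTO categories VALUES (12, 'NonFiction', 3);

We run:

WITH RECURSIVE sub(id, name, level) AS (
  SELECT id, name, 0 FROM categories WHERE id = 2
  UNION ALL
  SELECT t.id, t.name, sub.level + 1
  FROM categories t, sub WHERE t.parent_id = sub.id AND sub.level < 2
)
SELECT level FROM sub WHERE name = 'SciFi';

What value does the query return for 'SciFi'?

Base: id=2 (Card) at level 0.
Iteration 1: rows with parent_id in {2} -> Toys (id 5, level 1), Books (id 6, level 1).
Iteration 2: rows with parent_id in {5,6} -> SciFi (id 7, level 2).
Iteration 3: level < 2 fails for all current rows; recursion stops.

2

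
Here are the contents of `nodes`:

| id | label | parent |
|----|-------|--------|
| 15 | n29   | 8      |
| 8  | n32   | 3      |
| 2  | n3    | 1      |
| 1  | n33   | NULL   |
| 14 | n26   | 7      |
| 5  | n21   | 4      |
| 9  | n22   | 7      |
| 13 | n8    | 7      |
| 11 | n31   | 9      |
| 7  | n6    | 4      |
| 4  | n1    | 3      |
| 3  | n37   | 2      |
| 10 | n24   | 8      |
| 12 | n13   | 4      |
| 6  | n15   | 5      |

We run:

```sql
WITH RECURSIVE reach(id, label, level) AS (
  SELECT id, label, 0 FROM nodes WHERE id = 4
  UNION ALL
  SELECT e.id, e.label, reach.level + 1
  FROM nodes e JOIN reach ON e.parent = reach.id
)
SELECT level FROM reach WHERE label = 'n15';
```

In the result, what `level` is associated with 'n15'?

2

Base: id=4 (n1) at level 0.
Iteration 1: rows with parent in {4} -> n21 (id 5, level 1), n6 (id 7, level 1), n13 (id 12, level 1).
Iteration 2: rows with parent in {5,7,12} -> n15 (id 6, level 2), n22 (id 9, level 2), n8 (id 13, level 2), n26 (id 14, level 2).
Iteration 3: rows with parent in {6,9,13,14} -> n31 (id 11, level 3).
Iteration 4: no rows with parent in {11}; recursion stops.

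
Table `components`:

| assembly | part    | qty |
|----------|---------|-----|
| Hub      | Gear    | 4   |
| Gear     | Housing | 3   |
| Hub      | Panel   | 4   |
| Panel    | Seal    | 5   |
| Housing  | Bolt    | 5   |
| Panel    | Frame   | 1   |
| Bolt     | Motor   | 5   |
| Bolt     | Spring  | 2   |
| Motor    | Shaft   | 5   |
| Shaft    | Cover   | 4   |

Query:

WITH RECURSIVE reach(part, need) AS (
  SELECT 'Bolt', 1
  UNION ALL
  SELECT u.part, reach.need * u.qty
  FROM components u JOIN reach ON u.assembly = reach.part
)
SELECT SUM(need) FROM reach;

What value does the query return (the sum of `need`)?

Base: (Bolt, need=1).
Iteration 1: components of {Bolt} -> Motor = 1*5 = 5, Spring = 1*2 = 2.
Iteration 2: components of {Motor,Spring} -> Shaft = 5*5 = 25.
Iteration 3: components of {Shaft} -> Cover = 25*4 = 100.
Iteration 4: no further components; recursion stops.
SUM(need) = 1 + 5 + 2 + 25 + 100 = 133.

133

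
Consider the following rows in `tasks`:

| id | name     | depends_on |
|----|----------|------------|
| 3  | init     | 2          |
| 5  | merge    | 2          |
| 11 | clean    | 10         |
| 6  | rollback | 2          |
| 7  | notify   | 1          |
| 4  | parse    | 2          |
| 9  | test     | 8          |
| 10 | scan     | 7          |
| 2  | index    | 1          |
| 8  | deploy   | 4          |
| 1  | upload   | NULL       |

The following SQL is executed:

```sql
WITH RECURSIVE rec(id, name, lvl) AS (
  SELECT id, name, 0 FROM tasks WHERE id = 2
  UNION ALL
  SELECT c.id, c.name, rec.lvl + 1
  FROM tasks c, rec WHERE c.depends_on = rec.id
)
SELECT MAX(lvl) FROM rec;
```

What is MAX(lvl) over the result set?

3

Base: id=2 (index) at lvl 0.
Iteration 1: rows with depends_on in {2} -> init (id 3, lvl 1), parse (id 4, lvl 1), merge (id 5, lvl 1), rollback (id 6, lvl 1).
Iteration 2: rows with depends_on in {3,4,5,6} -> deploy (id 8, lvl 2).
Iteration 3: rows with depends_on in {8} -> test (id 9, lvl 3).
Iteration 4: no rows with depends_on in {9}; recursion stops.
lvl values: 0, 1, 1, 1, 1, 2, 3; the maximum is 3.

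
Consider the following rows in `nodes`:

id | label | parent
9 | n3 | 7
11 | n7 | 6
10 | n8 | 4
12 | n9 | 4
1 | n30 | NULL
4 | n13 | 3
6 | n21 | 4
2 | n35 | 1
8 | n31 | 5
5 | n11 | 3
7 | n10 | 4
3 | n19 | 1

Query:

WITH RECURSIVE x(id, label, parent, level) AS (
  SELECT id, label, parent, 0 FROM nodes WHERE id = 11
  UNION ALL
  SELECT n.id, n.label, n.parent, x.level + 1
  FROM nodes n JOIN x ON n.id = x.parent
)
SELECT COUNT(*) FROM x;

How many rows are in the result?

5

Base: id=11 (n7), parent=6, level 0.
Iteration 1: join on id=6 -> n21 (id 6, parent=4, level 1).
Iteration 2: join on id=4 -> n13 (id 4, parent=3, level 2).
Iteration 3: join on id=3 -> n19 (id 3, parent=1, level 3).
Iteration 4: join on id=1 -> n30 (id 1, parent=NULL, level 4).
Iteration 5: parent is NULL; no match; recursion stops.
Total rows emitted: 5.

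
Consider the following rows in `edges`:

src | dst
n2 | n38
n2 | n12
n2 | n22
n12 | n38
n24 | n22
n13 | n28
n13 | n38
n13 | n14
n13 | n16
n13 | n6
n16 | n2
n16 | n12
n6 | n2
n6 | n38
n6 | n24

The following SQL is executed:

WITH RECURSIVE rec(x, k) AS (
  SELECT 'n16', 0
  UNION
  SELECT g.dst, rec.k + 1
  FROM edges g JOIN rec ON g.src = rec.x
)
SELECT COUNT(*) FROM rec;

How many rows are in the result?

Base: (n16, k=0).
Iteration 1: edges from {n16} -> (n12, k=1), (n2, k=1).
Iteration 2: edges from {n12,n2} -> (n12, k=2), (n22, k=2), (n38, k=2). [UNION drops 1 duplicate row(s)]
Iteration 3: edges from {n12,n22,n38} -> (n38, k=3).
Iteration 4: no outgoing edges from {n38}; recursion stops.
Total rows emitted: 7.

7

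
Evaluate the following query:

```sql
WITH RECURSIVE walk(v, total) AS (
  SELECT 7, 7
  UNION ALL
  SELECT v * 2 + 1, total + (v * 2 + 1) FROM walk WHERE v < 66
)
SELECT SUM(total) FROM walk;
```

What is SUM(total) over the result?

441

Base: v=7, total=7.
Iteration 1: 7 < 66 holds -> v = 7 * 2 + 1 = 15, total = 7 + 15 = 22.
Iteration 2: 15 < 66 holds -> v = 15 * 2 + 1 = 31, total = 22 + 31 = 53.
Iteration 3: 31 < 66 holds -> v = 31 * 2 + 1 = 63, total = 53 + 63 = 116.
Iteration 4: 63 < 66 holds -> v = 63 * 2 + 1 = 127, total = 116 + 127 = 243.
Iteration 5: 127 < 66 fails; recursion stops.
SUM(total) = 7 + 22 + 53 + 116 + 243 = 441.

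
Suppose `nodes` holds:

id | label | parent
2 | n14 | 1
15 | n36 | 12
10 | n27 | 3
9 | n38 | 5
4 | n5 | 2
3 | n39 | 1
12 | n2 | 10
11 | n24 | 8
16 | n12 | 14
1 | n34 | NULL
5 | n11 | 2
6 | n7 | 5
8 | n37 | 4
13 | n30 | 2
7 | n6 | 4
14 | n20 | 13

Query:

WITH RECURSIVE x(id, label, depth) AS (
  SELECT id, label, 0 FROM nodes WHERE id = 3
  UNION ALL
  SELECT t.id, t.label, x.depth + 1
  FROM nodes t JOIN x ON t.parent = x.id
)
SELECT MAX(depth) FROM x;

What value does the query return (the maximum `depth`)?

3

Base: id=3 (n39) at depth 0.
Iteration 1: rows with parent in {3} -> n27 (id 10, depth 1).
Iteration 2: rows with parent in {10} -> n2 (id 12, depth 2).
Iteration 3: rows with parent in {12} -> n36 (id 15, depth 3).
Iteration 4: no rows with parent in {15}; recursion stops.
depth values: 0, 1, 2, 3; the maximum is 3.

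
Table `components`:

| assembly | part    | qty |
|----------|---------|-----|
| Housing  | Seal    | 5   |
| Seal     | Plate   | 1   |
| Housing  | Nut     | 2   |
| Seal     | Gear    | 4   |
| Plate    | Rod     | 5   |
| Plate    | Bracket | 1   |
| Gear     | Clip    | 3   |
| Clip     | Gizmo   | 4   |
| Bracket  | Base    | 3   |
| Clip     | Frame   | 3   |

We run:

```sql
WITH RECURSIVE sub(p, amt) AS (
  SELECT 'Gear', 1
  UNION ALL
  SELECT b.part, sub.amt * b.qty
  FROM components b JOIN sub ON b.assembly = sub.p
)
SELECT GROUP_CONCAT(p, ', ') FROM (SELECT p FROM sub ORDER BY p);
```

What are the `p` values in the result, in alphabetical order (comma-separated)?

Base: (Gear, amt=1).
Iteration 1: components of {Gear} -> Clip = 1*3 = 3.
Iteration 2: components of {Clip} -> Frame = 3*3 = 9, Gizmo = 3*4 = 12.
Iteration 3: no further components; recursion stops.

Clip, Frame, Gear, Gizmo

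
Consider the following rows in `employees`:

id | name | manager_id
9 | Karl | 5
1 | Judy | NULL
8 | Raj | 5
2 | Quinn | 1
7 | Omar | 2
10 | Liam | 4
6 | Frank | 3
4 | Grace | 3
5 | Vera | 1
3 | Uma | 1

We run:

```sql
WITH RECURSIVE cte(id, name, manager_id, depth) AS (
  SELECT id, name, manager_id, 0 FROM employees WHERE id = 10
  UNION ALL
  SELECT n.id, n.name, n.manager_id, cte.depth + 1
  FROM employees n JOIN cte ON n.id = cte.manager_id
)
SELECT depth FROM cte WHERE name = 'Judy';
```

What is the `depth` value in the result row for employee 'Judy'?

Base: id=10 (Liam), manager_id=4, depth 0.
Iteration 1: join on id=4 -> Grace (id 4, manager_id=3, depth 1).
Iteration 2: join on id=3 -> Uma (id 3, manager_id=1, depth 2).
Iteration 3: join on id=1 -> Judy (id 1, manager_id=NULL, depth 3).
Iteration 4: manager_id is NULL; no match; recursion stops.

3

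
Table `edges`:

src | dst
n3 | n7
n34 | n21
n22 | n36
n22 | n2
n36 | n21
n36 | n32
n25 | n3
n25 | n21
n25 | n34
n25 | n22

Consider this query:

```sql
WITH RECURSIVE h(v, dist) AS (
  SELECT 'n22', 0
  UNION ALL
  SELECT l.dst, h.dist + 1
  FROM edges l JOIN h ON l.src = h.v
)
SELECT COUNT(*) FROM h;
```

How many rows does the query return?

Base: (n22, dist=0).
Iteration 1: edges from {n22} -> (n2, dist=1), (n36, dist=1).
Iteration 2: edges from {n2,n36} -> (n21, dist=2), (n32, dist=2).
Iteration 3: no outgoing edges from {n21,n32}; recursion stops.
Total rows emitted: 5.

5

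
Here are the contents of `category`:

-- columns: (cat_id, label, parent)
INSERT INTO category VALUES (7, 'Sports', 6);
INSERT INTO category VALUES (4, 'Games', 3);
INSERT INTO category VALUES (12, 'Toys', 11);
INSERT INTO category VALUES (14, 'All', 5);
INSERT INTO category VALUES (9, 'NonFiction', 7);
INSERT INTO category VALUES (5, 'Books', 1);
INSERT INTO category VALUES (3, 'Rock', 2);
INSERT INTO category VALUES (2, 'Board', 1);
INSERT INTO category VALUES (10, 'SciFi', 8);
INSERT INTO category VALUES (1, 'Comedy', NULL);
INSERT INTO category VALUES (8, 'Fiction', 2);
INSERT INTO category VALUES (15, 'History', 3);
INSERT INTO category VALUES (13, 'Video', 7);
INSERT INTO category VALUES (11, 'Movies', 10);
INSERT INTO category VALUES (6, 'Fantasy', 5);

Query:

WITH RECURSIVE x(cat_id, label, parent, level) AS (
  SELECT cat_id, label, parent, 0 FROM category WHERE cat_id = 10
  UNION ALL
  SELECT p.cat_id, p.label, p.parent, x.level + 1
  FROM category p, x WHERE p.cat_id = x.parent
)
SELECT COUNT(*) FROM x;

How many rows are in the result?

Base: cat_id=10 (SciFi), parent=8, level 0.
Iteration 1: join on cat_id=8 -> Fiction (id 8, parent=2, level 1).
Iteration 2: join on cat_id=2 -> Board (id 2, parent=1, level 2).
Iteration 3: join on cat_id=1 -> Comedy (id 1, parent=NULL, level 3).
Iteration 4: parent is NULL; no match; recursion stops.
Total rows emitted: 4.

4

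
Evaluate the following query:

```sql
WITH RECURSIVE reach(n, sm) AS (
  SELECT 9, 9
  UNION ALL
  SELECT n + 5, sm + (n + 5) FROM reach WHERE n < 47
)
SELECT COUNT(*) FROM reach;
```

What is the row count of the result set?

Base: n=9, sm=9.
Iteration 1: 9 < 47 holds -> n = 9 + 5 = 14, sm = 9 + 14 = 23.
Iteration 2: 14 < 47 holds -> n = 14 + 5 = 19, sm = 23 + 19 = 42.
Iteration 3: 19 < 47 holds -> n = 19 + 5 = 24, sm = 42 + 24 = 66.
Iteration 4: 24 < 47 holds -> n = 24 + 5 = 29, sm = 66 + 29 = 95.
Iteration 5: 29 < 47 holds -> n = 29 + 5 = 34, sm = 95 + 34 = 129.
Iteration 6: 34 < 47 holds -> n = 34 + 5 = 39, sm = 129 + 39 = 168.
Iteration 7: 39 < 47 holds -> n = 39 + 5 = 44, sm = 168 + 44 = 212.
Iteration 8: 44 < 47 holds -> n = 44 + 5 = 49, sm = 212 + 49 = 261.
Iteration 9: 49 < 47 fails; recursion stops.
Total rows emitted: 9.

9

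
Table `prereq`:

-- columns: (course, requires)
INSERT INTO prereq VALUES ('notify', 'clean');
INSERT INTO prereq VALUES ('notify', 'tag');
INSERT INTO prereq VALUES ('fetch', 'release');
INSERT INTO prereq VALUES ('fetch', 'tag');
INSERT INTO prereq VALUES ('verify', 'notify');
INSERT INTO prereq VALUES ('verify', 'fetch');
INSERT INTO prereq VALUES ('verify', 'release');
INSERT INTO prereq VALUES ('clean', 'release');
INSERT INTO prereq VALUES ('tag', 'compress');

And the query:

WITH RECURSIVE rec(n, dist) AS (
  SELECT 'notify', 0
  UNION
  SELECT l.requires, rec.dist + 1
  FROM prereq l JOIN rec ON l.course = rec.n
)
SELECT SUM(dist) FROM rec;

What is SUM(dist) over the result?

Base: (notify, dist=0).
Iteration 1: edges from {notify} -> (clean, dist=1), (tag, dist=1).
Iteration 2: edges from {clean,tag} -> (compress, dist=2), (release, dist=2).
Iteration 3: no outgoing edges from {compress,release}; recursion stops.
SUM(dist) = 0 + 1 + 1 + 2 + 2 = 6.

6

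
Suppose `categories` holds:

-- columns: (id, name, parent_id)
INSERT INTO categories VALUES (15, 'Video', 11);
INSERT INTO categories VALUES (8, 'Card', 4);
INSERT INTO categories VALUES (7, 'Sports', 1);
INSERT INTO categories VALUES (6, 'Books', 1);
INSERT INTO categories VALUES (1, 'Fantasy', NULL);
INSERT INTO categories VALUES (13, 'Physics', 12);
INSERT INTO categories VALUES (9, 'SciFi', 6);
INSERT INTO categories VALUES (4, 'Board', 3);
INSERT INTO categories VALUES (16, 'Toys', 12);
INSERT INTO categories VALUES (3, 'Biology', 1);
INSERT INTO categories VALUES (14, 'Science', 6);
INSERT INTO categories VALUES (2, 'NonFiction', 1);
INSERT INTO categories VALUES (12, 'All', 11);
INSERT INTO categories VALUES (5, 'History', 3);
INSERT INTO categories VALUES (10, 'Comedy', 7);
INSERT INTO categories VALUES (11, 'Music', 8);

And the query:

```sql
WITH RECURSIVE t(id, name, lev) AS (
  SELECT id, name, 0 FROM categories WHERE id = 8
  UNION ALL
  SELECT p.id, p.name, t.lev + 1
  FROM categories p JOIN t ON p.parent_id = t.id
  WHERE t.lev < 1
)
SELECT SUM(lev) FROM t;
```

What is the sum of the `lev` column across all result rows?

1

Base: id=8 (Card) at lev 0.
Iteration 1: rows with parent_id in {8} -> Music (id 11, lev 1).
Iteration 2: lev < 1 fails for all current rows; recursion stops.
SUM(lev) = 0 + 1 = 1.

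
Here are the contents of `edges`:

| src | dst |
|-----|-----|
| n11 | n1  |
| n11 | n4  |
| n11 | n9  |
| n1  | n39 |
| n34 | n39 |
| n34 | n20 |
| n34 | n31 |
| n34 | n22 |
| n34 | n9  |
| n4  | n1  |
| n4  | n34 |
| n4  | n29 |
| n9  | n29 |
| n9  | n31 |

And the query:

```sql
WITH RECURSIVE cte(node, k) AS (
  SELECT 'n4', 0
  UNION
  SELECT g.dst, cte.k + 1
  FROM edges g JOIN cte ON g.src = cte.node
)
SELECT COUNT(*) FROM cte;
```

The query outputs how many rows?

11

Base: (n4, k=0).
Iteration 1: edges from {n4} -> (n1, k=1), (n29, k=1), (n34, k=1).
Iteration 2: edges from {n1,n29,n34} -> (n20, k=2), (n22, k=2), (n31, k=2), (n39, k=2), (n9, k=2). [UNION drops 1 duplicate row(s)]
Iteration 3: edges from {n20,n22,n31,n39,n9} -> (n29, k=3), (n31, k=3).
Iteration 4: no outgoing edges from {n29,n31}; recursion stops.
Total rows emitted: 11.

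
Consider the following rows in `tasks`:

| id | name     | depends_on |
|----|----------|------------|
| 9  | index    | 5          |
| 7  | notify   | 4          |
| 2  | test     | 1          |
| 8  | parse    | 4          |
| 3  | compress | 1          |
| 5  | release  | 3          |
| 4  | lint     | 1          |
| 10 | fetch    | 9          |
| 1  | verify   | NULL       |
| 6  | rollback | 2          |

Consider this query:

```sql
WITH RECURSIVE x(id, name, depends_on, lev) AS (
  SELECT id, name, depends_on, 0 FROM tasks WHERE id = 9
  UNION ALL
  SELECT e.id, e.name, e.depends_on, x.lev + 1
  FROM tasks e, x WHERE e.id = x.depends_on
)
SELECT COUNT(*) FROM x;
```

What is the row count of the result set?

Base: id=9 (index), depends_on=5, lev 0.
Iteration 1: join on id=5 -> release (id 5, depends_on=3, lev 1).
Iteration 2: join on id=3 -> compress (id 3, depends_on=1, lev 2).
Iteration 3: join on id=1 -> verify (id 1, depends_on=NULL, lev 3).
Iteration 4: depends_on is NULL; no match; recursion stops.
Total rows emitted: 4.

4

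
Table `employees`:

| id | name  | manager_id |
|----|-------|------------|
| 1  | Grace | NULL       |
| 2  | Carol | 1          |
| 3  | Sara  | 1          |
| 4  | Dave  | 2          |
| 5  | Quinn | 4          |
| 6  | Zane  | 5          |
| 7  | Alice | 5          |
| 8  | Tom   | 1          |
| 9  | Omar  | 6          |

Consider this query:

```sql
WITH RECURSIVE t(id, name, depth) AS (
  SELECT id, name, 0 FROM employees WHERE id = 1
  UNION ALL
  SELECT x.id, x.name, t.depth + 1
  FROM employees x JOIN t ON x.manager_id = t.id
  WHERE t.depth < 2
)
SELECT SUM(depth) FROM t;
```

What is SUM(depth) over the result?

5

Base: id=1 (Grace) at depth 0.
Iteration 1: rows with manager_id in {1} -> Carol (id 2, depth 1), Sara (id 3, depth 1), Tom (id 8, depth 1).
Iteration 2: rows with manager_id in {2,3,8} -> Dave (id 4, depth 2).
Iteration 3: depth < 2 fails for all current rows; recursion stops.
SUM(depth) = 0 + 1 + 1 + 1 + 2 = 5.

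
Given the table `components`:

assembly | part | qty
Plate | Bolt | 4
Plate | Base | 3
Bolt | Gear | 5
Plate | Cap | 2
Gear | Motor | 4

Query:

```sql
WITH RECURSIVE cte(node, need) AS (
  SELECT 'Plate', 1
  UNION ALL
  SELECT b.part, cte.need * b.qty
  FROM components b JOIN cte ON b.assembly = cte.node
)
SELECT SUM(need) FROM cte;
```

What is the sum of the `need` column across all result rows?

110

Base: (Plate, need=1).
Iteration 1: components of {Plate} -> Base = 1*3 = 3, Bolt = 1*4 = 4, Cap = 1*2 = 2.
Iteration 2: components of {Base,Bolt,Cap} -> Gear = 4*5 = 20.
Iteration 3: components of {Gear} -> Motor = 20*4 = 80.
Iteration 4: no further components; recursion stops.
SUM(need) = 1 + 4 + 3 + 2 + 20 + 80 = 110.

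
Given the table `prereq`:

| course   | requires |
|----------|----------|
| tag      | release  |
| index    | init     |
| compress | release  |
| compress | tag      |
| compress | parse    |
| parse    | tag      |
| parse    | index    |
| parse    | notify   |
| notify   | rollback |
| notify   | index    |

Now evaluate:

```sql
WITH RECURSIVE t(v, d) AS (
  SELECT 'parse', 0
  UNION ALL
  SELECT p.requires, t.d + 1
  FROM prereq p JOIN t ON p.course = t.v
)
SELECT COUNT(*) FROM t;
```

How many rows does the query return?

Base: (parse, d=0).
Iteration 1: edges from {parse} -> (index, d=1), (notify, d=1), (tag, d=1).
Iteration 2: edges from {index,notify,tag} -> (index, d=2), (init, d=2), (release, d=2), (rollback, d=2).
Iteration 3: edges from {index,init,release,rollback} -> (init, d=3).
Iteration 4: no outgoing edges from {init}; recursion stops.
Total rows emitted: 9.

9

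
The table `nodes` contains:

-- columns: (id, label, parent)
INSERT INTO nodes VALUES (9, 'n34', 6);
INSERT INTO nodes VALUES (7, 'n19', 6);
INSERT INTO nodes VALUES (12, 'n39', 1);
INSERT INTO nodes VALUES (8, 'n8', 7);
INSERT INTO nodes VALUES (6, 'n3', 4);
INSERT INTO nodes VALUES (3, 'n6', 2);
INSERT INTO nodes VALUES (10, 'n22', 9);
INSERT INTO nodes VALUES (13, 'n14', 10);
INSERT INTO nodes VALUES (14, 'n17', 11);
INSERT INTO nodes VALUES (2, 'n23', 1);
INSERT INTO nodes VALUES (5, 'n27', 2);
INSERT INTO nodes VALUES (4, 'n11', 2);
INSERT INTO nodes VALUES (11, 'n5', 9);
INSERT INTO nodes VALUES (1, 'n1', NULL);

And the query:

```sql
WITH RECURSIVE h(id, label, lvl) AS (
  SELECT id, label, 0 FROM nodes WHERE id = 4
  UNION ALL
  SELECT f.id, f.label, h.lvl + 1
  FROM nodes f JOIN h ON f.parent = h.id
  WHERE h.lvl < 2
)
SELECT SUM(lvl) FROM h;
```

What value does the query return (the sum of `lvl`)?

Base: id=4 (n11) at lvl 0.
Iteration 1: rows with parent in {4} -> n3 (id 6, lvl 1).
Iteration 2: rows with parent in {6} -> n19 (id 7, lvl 2), n34 (id 9, lvl 2).
Iteration 3: lvl < 2 fails for all current rows; recursion stops.
SUM(lvl) = 0 + 1 + 2 + 2 = 5.

5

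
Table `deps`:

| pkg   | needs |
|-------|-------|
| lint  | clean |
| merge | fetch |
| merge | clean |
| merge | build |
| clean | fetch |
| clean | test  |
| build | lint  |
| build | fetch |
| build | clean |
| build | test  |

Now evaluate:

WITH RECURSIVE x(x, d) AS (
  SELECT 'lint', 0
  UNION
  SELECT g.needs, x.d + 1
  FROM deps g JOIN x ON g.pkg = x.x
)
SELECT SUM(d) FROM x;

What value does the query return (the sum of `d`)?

5

Base: (lint, d=0).
Iteration 1: edges from {lint} -> (clean, d=1).
Iteration 2: edges from {clean} -> (fetch, d=2), (test, d=2).
Iteration 3: no outgoing edges from {fetch,test}; recursion stops.
SUM(d) = 0 + 1 + 2 + 2 = 5.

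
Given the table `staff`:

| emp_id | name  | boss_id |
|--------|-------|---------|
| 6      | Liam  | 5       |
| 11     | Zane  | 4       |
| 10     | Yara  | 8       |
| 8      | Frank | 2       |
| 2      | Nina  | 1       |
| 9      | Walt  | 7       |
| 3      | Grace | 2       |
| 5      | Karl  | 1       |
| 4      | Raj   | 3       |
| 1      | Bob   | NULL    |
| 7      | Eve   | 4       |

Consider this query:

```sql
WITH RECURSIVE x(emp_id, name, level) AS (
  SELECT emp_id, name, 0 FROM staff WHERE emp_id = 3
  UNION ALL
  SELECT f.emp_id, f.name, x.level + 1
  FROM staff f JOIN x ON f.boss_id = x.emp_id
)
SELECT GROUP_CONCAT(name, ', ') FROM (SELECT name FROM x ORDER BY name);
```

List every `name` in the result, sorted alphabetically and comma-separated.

Base: emp_id=3 (Grace) at level 0.
Iteration 1: rows with boss_id in {3} -> Raj (id 4, level 1).
Iteration 2: rows with boss_id in {4} -> Eve (id 7, level 2), Zane (id 11, level 2).
Iteration 3: rows with boss_id in {7,11} -> Walt (id 9, level 3).
Iteration 4: no rows with boss_id in {9}; recursion stops.

Eve, Grace, Raj, Walt, Zane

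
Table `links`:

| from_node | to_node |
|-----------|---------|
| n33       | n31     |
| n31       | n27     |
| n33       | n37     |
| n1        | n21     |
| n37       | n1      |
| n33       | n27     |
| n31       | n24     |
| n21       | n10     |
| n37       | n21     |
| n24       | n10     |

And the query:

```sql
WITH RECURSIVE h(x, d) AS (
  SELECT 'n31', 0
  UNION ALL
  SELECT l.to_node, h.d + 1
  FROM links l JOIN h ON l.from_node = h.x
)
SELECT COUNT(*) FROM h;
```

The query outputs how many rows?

4

Base: (n31, d=0).
Iteration 1: edges from {n31} -> (n24, d=1), (n27, d=1).
Iteration 2: edges from {n24,n27} -> (n10, d=2).
Iteration 3: no outgoing edges from {n10}; recursion stops.
Total rows emitted: 4.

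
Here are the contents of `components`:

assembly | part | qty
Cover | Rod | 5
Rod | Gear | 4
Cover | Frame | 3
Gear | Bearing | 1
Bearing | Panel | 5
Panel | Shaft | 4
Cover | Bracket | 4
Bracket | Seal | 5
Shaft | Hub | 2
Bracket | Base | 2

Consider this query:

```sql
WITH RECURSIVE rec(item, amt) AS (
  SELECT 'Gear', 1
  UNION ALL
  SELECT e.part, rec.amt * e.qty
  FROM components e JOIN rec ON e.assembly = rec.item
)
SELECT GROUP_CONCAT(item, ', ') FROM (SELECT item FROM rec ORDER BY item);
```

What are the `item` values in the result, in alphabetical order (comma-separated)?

Bearing, Gear, Hub, Panel, Shaft

Base: (Gear, amt=1).
Iteration 1: components of {Gear} -> Bearing = 1*1 = 1.
Iteration 2: components of {Bearing} -> Panel = 1*5 = 5.
Iteration 3: components of {Panel} -> Shaft = 5*4 = 20.
Iteration 4: components of {Shaft} -> Hub = 20*2 = 40.
Iteration 5: no further components; recursion stops.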